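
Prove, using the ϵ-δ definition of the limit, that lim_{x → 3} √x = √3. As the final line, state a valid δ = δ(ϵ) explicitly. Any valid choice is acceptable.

Suppose ϵ > 0. We want δ > 0 such that 0 < |x − 3| < δ implies |√x − √3| < ϵ.
Rationalise: √x − √3 = (x − 3)/(√x + √3), so |√x − √3| = |x − 3|/(√x + √3).
Restrict δ ≤ 3 so that |x − 3| < 3 forces x > 0, and then √x + √3 > √3.
Hence |√x − √3| < |x − 3|/√3, which is < ϵ once |x − 3| < √3·ϵ.
Take δ = min(3, √3·ϵ). If 0 < |x − 3| < δ then x > 0 and |√x − √3| < |x − 3|/√3 < ϵ.

δ = min(3, √3·ϵ)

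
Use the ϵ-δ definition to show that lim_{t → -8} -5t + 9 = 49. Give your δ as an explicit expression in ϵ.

δ = ϵ/5

Let ϵ > 0 be given. We need δ > 0 so that 0 < |t + 8| < δ implies |(-5t + 9) − 49| < ϵ.
|(-5t + 9) − 49| = |-5t - 40| = 5|t + 8|.
Thus it suffices that |t + 8| < ϵ/5.
Choosing δ = ϵ/5 gives |(-5t + 9) − 49| = 5|t + 8| < ϵ whenever |t + 8| < δ.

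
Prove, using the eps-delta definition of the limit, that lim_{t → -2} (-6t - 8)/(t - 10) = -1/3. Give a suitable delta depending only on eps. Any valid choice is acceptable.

delta = min(6, (18/17)eps)

Let eps > 0 be given. We want delta > 0 with 0 < |t + 2| < delta ⇒ |(-6t - 8)/(t - 10) + 1/3| < eps.
Combining over a common denominator, (-6t - 8)/(t - 10) + 1/3 = [(-6t - 8)·(-12) − 4·(t - 10)] / [(-12)·(t - 10)] = 68(t + 2) / ((-12)(t - 10)).
So |(-6t - 8)/(t - 10) + 1/3| = 68|t + 2| / (12·|t − 10|).
Restrict delta ≤ 6. Then |t + 2| < 6 gives |t − 10| = |(t + 2) + (-12)| ≥ 12 − 6 = 6.
Hence |(-6t - 8)/(t - 10) + 1/3| < 68|t + 2|/(12·6) = (17/18)|t + 2|, which is < eps once |t + 2| < (18/17)eps.
Take delta = min(6, (18/17)eps). Then 0 < |t + 2| < delta forces both bounds, so |(-6t - 8)/(t - 10) + 1/3| < eps.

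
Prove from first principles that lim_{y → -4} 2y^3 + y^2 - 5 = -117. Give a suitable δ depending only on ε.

δ = min(2, ε/142)

Suppose ε > 0. We want δ > 0 such that 0 < |y + 4| < δ implies |(2y^3 + y^2 - 5) + 117| < ε.
(2y^3 + y^2 - 5) + 117 = 2y^3 + y^2 + 112 = (y + 4)(2y^2 - 7y + 28).
So |(2y^3 + y^2 - 5) + 117| = |y + 4|·|2y^2 - 7y + 28|.
Require δ ≤ 2. Then |y + 4| < 2 gives |y| < 6, and by the triangle inequality |2y^2 - 7y + 28| ≤ 2·6^2 + 7·6 + 28 = 142.
Hence |(2y^3 + y^2 - 5) + 117| ≤ 142|y + 4| < ε provided |y + 4| < ε/142.
Take δ = min(2, ε/142). Then 0 < |y + 4| < δ gives both |y + 4| < 2 and |y + 4| < ε/142, so |(2y^3 + y^2 - 5) + 117| < ε.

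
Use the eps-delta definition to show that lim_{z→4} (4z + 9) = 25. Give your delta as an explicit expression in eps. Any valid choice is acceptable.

delta = eps/4

Let eps > 0 be given. We need delta > 0 so that 0 < |z − 4| < delta implies |(4z + 9) − 25| < eps.
|(4z + 9) − 25| = |4z - 16| = 4|z − 4|.
Thus it suffices that |z − 4| < eps/4.
Choosing delta = eps/4 gives |(4z + 9) − 25| = 4|z − 4| < eps whenever |z − 4| < delta.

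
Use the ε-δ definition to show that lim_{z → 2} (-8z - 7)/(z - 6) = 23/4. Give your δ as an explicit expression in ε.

Suppose ε > 0. We want δ > 0 with 0 < |z − 2| < δ ⇒ |(-8z - 7)/(z - 6) − (23/4)| < ε.
Combining over a common denominator, (-8z - 7)/(z - 6) − (23/4) = [(-8z - 7)·(-4) − (-23)·(z - 6)] / [(-4)·(z - 6)] = 55(z − 2) / ((-4)(z - 6)).
So |(-8z - 7)/(z - 6) − (23/4)| = 55|z − 2| / (4·|z − 6|).
Restrict δ ≤ 2. Then |z − 2| < 2 gives |z − 6| = |(z − 2) + (-4)| ≥ 4 − 2 = 2.
Hence |(-8z - 7)/(z - 6) − (23/4)| < 55|z − 2|/(4·2) = (55/8)|z − 2|, which is < ε once |z − 2| < (8/55)ε.
Take δ = min(2, (8/55)ε). Then 0 < |z − 2| < δ forces both bounds, so |(-8z - 7)/(z - 6) − (23/4)| < ε.

δ = min(2, (8/55)ε)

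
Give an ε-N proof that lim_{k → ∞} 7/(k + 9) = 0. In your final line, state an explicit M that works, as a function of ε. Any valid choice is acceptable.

Suppose ε > 0. For k ≥ 1, |7/(k + 9) − 0| = 7/(k + 9) ≤ 7/k.
We need 7/k < ε, i.e. k > 7/ε.
Take M = 7/ε. If k > M then |7/(k + 9)| ≤ 7/k < ε.

M = 7/ε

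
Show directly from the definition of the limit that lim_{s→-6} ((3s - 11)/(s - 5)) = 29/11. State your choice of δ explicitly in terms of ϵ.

Suppose ϵ > 0. We want δ > 0 with 0 < |s + 6| < δ ⇒ |(3s - 11)/(s - 5) − (29/11)| < ϵ.
Combining over a common denominator, (3s - 11)/(s - 5) − (29/11) = [(3s - 11)·(-11) − (-29)·(s - 5)] / [(-11)·(s - 5)] = -4(s + 6) / ((-11)(s - 5)).
So |(3s - 11)/(s - 5) − (29/11)| = 4|s + 6| / (11·|s − 5|).
Require δ ≤ 11/2, so |s − 5| ≥ |-11| − |s + 6| > 11 − 11/2 = 11/2.
Hence |(3s - 11)/(s - 5) − (29/11)| < 4|s + 6|/(11·(11/2)) = (8/121)|s + 6|, which is < ϵ once |s + 6| < (121/8)ϵ.
Take δ = min(11/2, (121/8)ϵ). Then 0 < |s + 6| < δ forces both bounds, so |(3s - 11)/(s - 5) − (29/11)| < ϵ.

δ = min(11/2, (121/8)ϵ)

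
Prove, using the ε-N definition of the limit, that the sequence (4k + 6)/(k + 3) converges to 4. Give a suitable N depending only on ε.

N = 6/ε

Let ε > 0 be given. For k ≥ 1, |(4k + 6)/(k + 3) − 4| = |-6|/((k + 3)) = 6/((k + 3)).
Since k + 3 ≥ k for k ≥ 1, this is ≤ 6/(k) = 6/k.
So |(4k + 6)/(k + 3) − 4| < ε whenever k > 6/ε.
Take N = 6/ε. If k > N then |(4k + 6)/(k + 3) − 4| ≤ 6/k < ε.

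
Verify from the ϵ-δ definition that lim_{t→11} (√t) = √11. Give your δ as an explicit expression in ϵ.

δ = min(11, √11·ϵ)

Let ϵ > 0 be given. We want δ > 0 such that 0 < |t − 11| < δ implies |√t − √11| < ϵ.
Multiplying by the conjugate, |√t − √11| = |t − 11|/(√t + √11).
Restrict δ ≤ 11 so that |t − 11| < 11 forces t > 0, and then √t + √11 > √11.
Hence |√t − √11| < |t − 11|/√11, which is < ϵ once |t − 11| < √11·ϵ.
Take δ = min(11, √11·ϵ). If 0 < |t − 11| < δ then t > 0 and |√t − √11| < |t − 11|/√11 < ϵ.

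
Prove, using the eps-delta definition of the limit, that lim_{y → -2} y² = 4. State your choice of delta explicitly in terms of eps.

delta = min(2, eps/6)

Let eps > 0 be given. We seek delta > 0 with 0 < |y + 2| < delta ⇒ |y² − 4| < eps.
Factor: y² − 4 = (y + 2)(y - 2), so |y² − 4| = |y + 2|·|y - 2|.
Impose delta ≤ 2 so that |y| < 4; then |y - 2| ≤ 6.
Hence |y² − 4| ≤ 6|y + 2|, which is < eps once |y + 2| < eps/6.
Take delta = min(2, eps/6). If 0 < |y + 2| < delta then both bounds hold and |y² − 4| ≤ 6|y + 2| < 6·(eps/6) = eps.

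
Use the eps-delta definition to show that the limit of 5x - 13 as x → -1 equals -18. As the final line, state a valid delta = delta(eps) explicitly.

delta = eps/5

Suppose eps > 0. We need delta > 0 so that 0 < |x + 1| < delta implies |(5x - 13) + 18| < eps.
|(5x - 13) + 18| = |5x + 5| = 5|x + 1|.
Thus it suffices that |x + 1| < eps/5.
Choosing delta = eps/5 gives |(5x - 13) + 18| = 5|x + 1| < eps whenever |x + 1| < delta.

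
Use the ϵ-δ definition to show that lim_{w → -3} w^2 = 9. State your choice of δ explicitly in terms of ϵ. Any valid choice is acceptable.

Let ϵ > 0. We seek δ > 0 with 0 < |w + 3| < δ ⇒ |w^2 − 9| < ϵ.
Factor: w^2 − 9 = (w + 3)(w - 3), so |w^2 − 9| = |w + 3|·|w - 3|.
Impose δ ≤ 1 so that |w| < 4; then |w - 3| ≤ 7.
Hence |w^2 − 9| ≤ 7|w + 3|, which is < ϵ once |w + 3| < ϵ/7.
Take δ = min(1, ϵ/7). If 0 < |w + 3| < δ then both bounds hold and |w^2 − 9| ≤ 7|w + 3| < 7·(ϵ/7) = ϵ.

δ = min(1, ϵ/7)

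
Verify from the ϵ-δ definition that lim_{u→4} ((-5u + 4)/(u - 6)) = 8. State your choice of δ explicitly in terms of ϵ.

Let ϵ > 0. We want δ > 0 with 0 < |u − 4| < δ ⇒ |(-5u + 4)/(u - 6) − 8| < ϵ.
Combining over a common denominator, (-5u + 4)/(u - 6) − 8 = [(-5u + 4)·(-2) − (-16)·(u - 6)] / [(-2)·(u - 6)] = 26(u − 4) / ((-2)(u - 6)).
So |(-5u + 4)/(u - 6) − 8| = 26|u − 4| / (2·|u − 6|).
Restrict δ ≤ 1. Then |u − 4| < 1 gives |u − 6| = |(u − 4) + (-2)| ≥ 2 − 1 = 1.
Hence |(-5u + 4)/(u - 6) − 8| < 26|u − 4|/(2·1) = 13|u − 4|, which is < ϵ once |u − 4| < (1/13)ϵ.
Take δ = min(1, (1/13)ϵ). Then 0 < |u − 4| < δ forces both bounds, so |(-5u + 4)/(u - 6) − 8| < ϵ.

δ = min(1, (1/13)ϵ)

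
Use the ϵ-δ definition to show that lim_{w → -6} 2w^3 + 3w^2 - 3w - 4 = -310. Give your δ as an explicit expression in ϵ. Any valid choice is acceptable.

δ = min(1, ϵ/212)

Let ϵ > 0. We want δ > 0 such that 0 < |w + 6| < δ implies |(2w^3 + 3w^2 - 3w - 4) + 310| < ϵ.
(2w^3 + 3w^2 - 3w - 4) + 310 = 2w^3 + 3w^2 - 3w + 306 = (w + 6)(2w^2 - 9w + 51).
So |(2w^3 + 3w^2 - 3w - 4) + 310| = |w + 6|·|2w^2 - 9w + 51|.
Require δ ≤ 1. Then |w + 6| < 1 gives |w| < 7, and by the triangle inequality |2w^2 - 9w + 51| ≤ 2·7^2 + 9·7 + 51 = 212.
Hence |(2w^3 + 3w^2 - 3w - 4) + 310| ≤ 212|w + 6| < ϵ provided |w + 6| < ϵ/212.
Choosing δ = min(1, ϵ/212) ensures both conditions, hence |(2w^3 + 3w^2 - 3w - 4) + 310| < ϵ.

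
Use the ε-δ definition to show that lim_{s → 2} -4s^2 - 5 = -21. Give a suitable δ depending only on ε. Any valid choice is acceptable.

δ = min(2, ε/24)

Let ε > 0 be given. We want δ > 0 such that 0 < |s − 2| < δ implies |(-4s^2 - 5) + 21| < ε.
(-4s^2 - 5) + 21 = -4s^2 + 16 = (s − 2)(-4s - 8).
So |(-4s^2 - 5) + 21| = |s − 2|·|-4s - 8|.
Assume first that |s − 2| < 2, so |s| < 4. Then |-4s - 8| ≤ 4·4 + 8 = 24.
Hence |(-4s^2 - 5) + 21| ≤ 24|s − 2| < ε provided |s − 2| < ε/24.
Choosing δ = min(2, ε/24) ensures both conditions, hence |(-4s^2 - 5) + 21| < ε.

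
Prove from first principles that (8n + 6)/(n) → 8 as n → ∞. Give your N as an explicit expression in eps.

Let eps > 0 be given. For n ≥ 1, |(8n + 6)/(n) − 8| = |6|/((n)) = 6/((n)).
Since n ≥ n for n ≥ 1, this is ≤ 6/(n) = 6/n.
So |(8n + 6)/(n) − 8| < eps whenever n > 6/eps.
Take N = 6/eps. If n > N then |(8n + 6)/(n) − 8| ≤ 6/n < eps.

N = 6/eps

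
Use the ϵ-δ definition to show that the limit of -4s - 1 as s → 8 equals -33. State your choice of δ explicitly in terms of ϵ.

Suppose ϵ > 0. We need δ > 0 so that 0 < |s − 8| < δ implies |(-4s - 1) + 33| < ϵ.
|(-4s - 1) + 33| = |-4s + 32| = 4|s − 8|.
Thus it suffices that |s − 8| < ϵ/4.
Choosing δ = ϵ/4 gives |(-4s - 1) + 33| = 4|s − 8| < ϵ whenever |s − 8| < δ.

δ = ϵ/4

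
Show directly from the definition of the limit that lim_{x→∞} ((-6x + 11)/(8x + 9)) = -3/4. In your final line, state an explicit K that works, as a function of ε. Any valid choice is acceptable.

Let ε > 0 be given. We seek K > 0 such that x > K implies |(-6x + 11)/(8x + 9) + 3/4| < ε.
(-6x + 11)/(8x + 9) + 3/4 = (8(-6x + 11) − (-6)(8x + 9)) / (8(8x + 9)) = 142/(8(8x + 9)).
For x > 0 we have 8x + 9 > 8x, so |(-6x + 11)/(8x + 9) + 3/4| = 142/(8(8x + 9)) < 142/(8·8x) = (71/32)/x.
Thus |(-6x + 11)/(8x + 9) + 3/4| < ε whenever x > (71/32)/ε.
Take K = (71/32)/ε. If x > K then |(-6x + 11)/(8x + 9) + 3/4| < (71/32)/x < ε.

K = (71/32)/ε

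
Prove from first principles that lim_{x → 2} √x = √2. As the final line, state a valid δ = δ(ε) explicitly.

δ = min(2, √2·ε)

Let ε > 0 be given. We want δ > 0 such that 0 < |x − 2| < δ implies |√x − √2| < ε.
Multiplying by the conjugate, |√x − √2| = |x − 2|/(√x + √2).
Restrict δ ≤ 2 so that |x − 2| < 2 forces x > 0, and then √x + √2 > √2.
Hence |√x − √2| < |x − 2|/√2, which is < ε once |x − 2| < √2·ε.
Take δ = min(2, √2·ε). If 0 < |x − 2| < δ then x > 0 and |√x − √2| < |x − 2|/√2 < ε.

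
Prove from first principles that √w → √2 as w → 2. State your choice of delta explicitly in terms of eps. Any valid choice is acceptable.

delta = min(2, √2·eps)

Suppose eps > 0. We want delta > 0 such that 0 < |w − 2| < delta implies |√w − √2| < eps.
Rationalise: √w − √2 = (w − 2)/(√w + √2), so |√w − √2| = |w − 2|/(√w + √2).
Restrict delta ≤ 2 so that |w − 2| < 2 forces w > 0, and then √w + √2 > √2.
Hence |√w − √2| < |w − 2|/√2, which is < eps once |w − 2| < √2·eps.
Take delta = min(2, √2·eps). If 0 < |w − 2| < delta then w > 0 and |√w − √2| < |w − 2|/√2 < eps.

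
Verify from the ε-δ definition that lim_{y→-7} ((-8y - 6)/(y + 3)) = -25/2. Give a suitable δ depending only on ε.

Fix ε > 0. We want δ > 0 with 0 < |y + 7| < δ ⇒ |(-8y - 6)/(y + 3) + 25/2| < ε.
Combining over a common denominator, (-8y - 6)/(y + 3) + 25/2 = [(-8y - 6)·(-4) − 50·(y + 3)] / [(-4)·(y + 3)] = -18(y + 7) / ((-4)(y + 3)).
So |(-8y - 6)/(y + 3) + 25/2| = 18|y + 7| / (4·|y + 3|).
Require δ ≤ 2, so |y + 3| ≥ |-4| − |y + 7| > 4 − 2 = 2.
Hence |(-8y - 6)/(y + 3) + 25/2| < 18|y + 7|/(4·2) = (9/4)|y + 7|, which is < ε once |y + 7| < (4/9)ε.
Take δ = min(2, (4/9)ε). Then 0 < |y + 7| < δ forces both bounds, so |(-8y - 6)/(y + 3) + 25/2| < ε.

δ = min(2, (4/9)ε)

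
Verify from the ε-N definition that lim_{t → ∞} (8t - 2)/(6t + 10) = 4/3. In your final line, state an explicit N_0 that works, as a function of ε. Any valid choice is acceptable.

Fix ε > 0. We seek N_0 > 0 such that t > N_0 implies |(8t - 2)/(6t + 10) − (4/3)| < ε.
(8t - 2)/(6t + 10) − (4/3) = (6(8t - 2) − 8(6t + 10)) / (6(6t + 10)) = -92/(6(6t + 10)).
For t > 0 we have 6t + 10 > 6t, so |(8t - 2)/(6t + 10) − (4/3)| = 92/(6(6t + 10)) < 92/(6·6t) = (23/9)/t.
Thus |(8t - 2)/(6t + 10) − (4/3)| < ε whenever t > (23/9)/ε.
Take N_0 = (23/9)/ε. If t > N_0 then |(8t - 2)/(6t + 10) − (4/3)| < (23/9)/t < ε.

N_0 = (23/9)/ε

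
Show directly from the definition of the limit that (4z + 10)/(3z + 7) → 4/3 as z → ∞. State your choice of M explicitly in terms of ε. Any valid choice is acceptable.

Let ε > 0. We seek M > 0 such that z > M implies |(4z + 10)/(3z + 7) − (4/3)| < ε.
(4z + 10)/(3z + 7) − (4/3) = (3(4z + 10) − 4(3z + 7)) / (3(3z + 7)) = 2/(3(3z + 7)).
For z > 0 we have 3z + 7 > 3z, so |(4z + 10)/(3z + 7) − (4/3)| = 2/(3(3z + 7)) < 2/(3·3z) = (2/9)/z.
Thus |(4z + 10)/(3z + 7) − (4/3)| < ε whenever z > (2/9)/ε.
Take M = (2/9)/ε. If z > M then |(4z + 10)/(3z + 7) − (4/3)| < (2/9)/z < ε.

M = (2/9)/ε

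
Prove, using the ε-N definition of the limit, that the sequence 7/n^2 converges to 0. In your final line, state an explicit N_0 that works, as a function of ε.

Let ε > 0 be given. For n ≥ 1, |7/n^2 − 0| = 7/n^2.
7/n^2 < ε ⇔ n^2 > 7/ε ⇔ n > (7/ε)^{1/2}.
Take N_0 = (7/ε)^{1/2}. Then n > N_0 implies 7/n^2 < ε.

N_0 = (7/ε)^{1/2}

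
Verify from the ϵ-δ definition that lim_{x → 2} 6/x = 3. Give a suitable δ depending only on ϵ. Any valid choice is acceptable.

δ = min(1, (1/3)ϵ)

Let ϵ > 0. We seek δ > 0 such that 0 < |x − 2| < δ implies |6/x − 3| < ϵ.
|6/x − 3| = 6·|2 − x|/(2·|x|) = 6|x − 2|/(2|x|).
Require δ ≤ 1 so that |x| > 2 − 1 = 1, hence 2|x| > 2.
Then |6/x − 3| < 6|x − 2|/2, which is < ϵ when |x − 2| < (1/3)ϵ.
Take δ = min(1, (1/3)ϵ). Then 0 < |x − 2| < δ gives both |x − 2| < 1 and |x − 2| < (1/3)ϵ, so |6/x − 3| < ϵ.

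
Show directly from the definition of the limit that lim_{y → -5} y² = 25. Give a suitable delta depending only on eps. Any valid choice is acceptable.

Let eps > 0. We seek delta > 0 with 0 < |y + 5| < delta ⇒ |y² − 25| < eps.
Factor: y² − 25 = (y + 5)(y - 5), so |y² − 25| = |y + 5|·|y - 5|.
Impose delta ≤ 2 so that |y| < 7; then |y - 5| ≤ 12.
Hence |y² − 25| ≤ 12|y + 5|, which is < eps once |y + 5| < eps/12.
Take delta = min(2, eps/12). If 0 < |y + 5| < delta then both bounds hold and |y² − 25| ≤ 12|y + 5| < 12·(eps/12) = eps.

delta = min(2, eps/12)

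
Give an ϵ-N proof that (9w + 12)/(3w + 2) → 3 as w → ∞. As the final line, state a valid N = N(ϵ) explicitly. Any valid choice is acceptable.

N = 2/ϵ

Fix ϵ > 0. We seek N > 0 such that w > N implies |(9w + 12)/(3w + 2) − 3| < ϵ.
(9w + 12)/(3w + 2) − 3 = (3(9w + 12) − 9(3w + 2)) / (3(3w + 2)) = 18/(3(3w + 2)).
For w > 0 we have 3w + 2 > 3w, so |(9w + 12)/(3w + 2) − 3| = 18/(3(3w + 2)) < 18/(3·3w) = 2/w.
Thus |(9w + 12)/(3w + 2) − 3| < ϵ whenever w > 2/ϵ.
Take N = 2/ϵ. If w > N then |(9w + 12)/(3w + 2) − 3| < 2/w < ϵ.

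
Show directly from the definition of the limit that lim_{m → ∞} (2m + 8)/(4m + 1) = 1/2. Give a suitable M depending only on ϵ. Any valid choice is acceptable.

M = (15/8)/ϵ

Fix ϵ > 0. For m ≥ 1, |(2m + 8)/(4m + 1) − (1/2)| = |30|/(4(4m + 1)) = 30/(4(4m + 1)).
Since 4m + 1 ≥ 4m for m ≥ 1, this is ≤ 30/(4·4m) = (15/8)/m.
So |(2m + 8)/(4m + 1) − (1/2)| < ϵ whenever m > (15/8)/ϵ.
Take M = (15/8)/ϵ. If m > M then |(2m + 8)/(4m + 1) − (1/2)| ≤ (15/8)/m < ϵ.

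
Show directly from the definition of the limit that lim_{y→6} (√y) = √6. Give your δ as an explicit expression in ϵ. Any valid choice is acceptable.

δ = min(6, √6·ϵ)

Let ϵ > 0. We want δ > 0 such that 0 < |y − 6| < δ implies |√y − √6| < ϵ.
Multiplying by the conjugate, |√y − √6| = |y − 6|/(√y + √6).
Restrict δ ≤ 6 so that |y − 6| < 6 forces y > 0, and then √y + √6 > √6.
Hence |√y − √6| < |y − 6|/√6, which is < ϵ once |y − 6| < √6·ϵ.
Take δ = min(6, √6·ϵ). If 0 < |y − 6| < δ then y > 0 and |√y − √6| < |y − 6|/√6 < ϵ.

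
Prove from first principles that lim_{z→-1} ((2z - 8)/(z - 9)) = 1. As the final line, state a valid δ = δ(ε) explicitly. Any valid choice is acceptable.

δ = min(5, 5ε)

Let ε > 0. We want δ > 0 with 0 < |z + 1| < δ ⇒ |(2z - 8)/(z - 9) − 1| < ε.
Combining over a common denominator, (2z - 8)/(z - 9) − 1 = [(2z - 8)·(-10) − (-10)·(z - 9)] / [(-10)·(z - 9)] = -10(z + 1) / ((-10)(z - 9)).
So |(2z - 8)/(z - 9) − 1| = 10|z + 1| / (10·|z − 9|).
Restrict δ ≤ 5. Then |z + 1| < 5 gives |z − 9| = |(z + 1) + (-10)| ≥ 10 − 5 = 5.
Hence |(2z - 8)/(z - 9) − 1| < 10|z + 1|/(10·5) = (1/5)|z + 1|, which is < ε once |z + 1| < 5ε.
Take δ = min(5, 5ε). Then 0 < |z + 1| < δ forces both bounds, so |(2z - 8)/(z - 9) − 1| < ε.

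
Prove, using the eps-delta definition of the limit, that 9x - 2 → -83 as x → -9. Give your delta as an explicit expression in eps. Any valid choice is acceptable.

Let eps > 0 be given. We need delta > 0 so that 0 < |x + 9| < delta implies |(9x - 2) + 83| < eps.
|(9x - 2) + 83| = |9x + 81| = 9|x + 9|.
Thus it suffices that |x + 9| < eps/9.
Choosing delta = eps/9 gives |(9x - 2) + 83| = 9|x + 9| < eps whenever |x + 9| < delta.

delta = eps/9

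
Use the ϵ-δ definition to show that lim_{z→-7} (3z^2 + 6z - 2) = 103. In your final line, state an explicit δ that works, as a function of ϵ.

δ = min(1, ϵ/39)

Let ϵ > 0. We want δ > 0 such that 0 < |z + 7| < δ implies |(3z^2 + 6z - 2) − 103| < ϵ.
(3z^2 + 6z - 2) − 103 = 3z^2 + 6z - 105 = (z + 7)(3z - 15).
So |(3z^2 + 6z - 2) − 103| = |z + 7|·|3z - 15|.
Require δ ≤ 1. Then |z + 7| < 1 gives |z| < 8, and by the triangle inequality |3z - 15| ≤ 3·8 + 15 = 39.
Hence |(3z^2 + 6z - 2) − 103| ≤ 39|z + 7| < ϵ provided |z + 7| < ϵ/39.
Choosing δ = min(1, ϵ/39) ensures both conditions, hence |(3z^2 + 6z - 2) − 103| < ϵ.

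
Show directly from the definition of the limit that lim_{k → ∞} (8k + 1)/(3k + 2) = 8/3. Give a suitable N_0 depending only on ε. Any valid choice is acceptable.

N_0 = (13/9)/ε

Let ε > 0. For k ≥ 1, |(8k + 1)/(3k + 2) − (8/3)| = |-13|/(3(3k + 2)) = 13/(3(3k + 2)).
Since 3k + 2 ≥ 3k for k ≥ 1, this is ≤ 13/(3·3k) = (13/9)/k.
So |(8k + 1)/(3k + 2) − (8/3)| < ε whenever k > (13/9)/ε.
Take N_0 = (13/9)/ε. If k > N_0 then |(8k + 1)/(3k + 2) − (8/3)| ≤ (13/9)/k < ε.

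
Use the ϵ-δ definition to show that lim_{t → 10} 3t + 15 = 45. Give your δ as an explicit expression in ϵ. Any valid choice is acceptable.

Let ϵ > 0 be given. We need δ > 0 so that 0 < |t − 10| < δ implies |(3t + 15) − 45| < ϵ.
|(3t + 15) − 45| = |3t - 30| = 3|t − 10|.
So 3|t − 10| < ϵ exactly when |t − 10| < ϵ/3.
Choosing δ = ϵ/3 gives |(3t + 15) − 45| = 3|t − 10| < ϵ whenever |t − 10| < δ.

δ = ϵ/3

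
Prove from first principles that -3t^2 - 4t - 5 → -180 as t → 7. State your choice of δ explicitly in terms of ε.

δ = min(2, ε/52)

Let ε > 0. We want δ > 0 such that 0 < |t − 7| < δ implies |(-3t^2 - 4t - 5) + 180| < ε.
(-3t^2 - 4t - 5) + 180 = -3t^2 - 4t + 175 = (t − 7)(-3t - 25).
So |(-3t^2 - 4t - 5) + 180| = |t − 7|·|-3t - 25|.
Assume first that |t − 7| < 2, so |t| < 9. Then |-3t - 25| ≤ 3·9 + 25 = 52.
Hence |(-3t^2 - 4t - 5) + 180| ≤ 52|t − 7| < ε provided |t − 7| < ε/52.
Take δ = min(2, ε/52). Then 0 < |t − 7| < δ gives both |t − 7| < 2 and |t − 7| < ε/52, so |(-3t^2 - 4t - 5) + 180| < ε.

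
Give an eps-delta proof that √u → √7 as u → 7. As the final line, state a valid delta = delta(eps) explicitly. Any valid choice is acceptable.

delta = min(7, √7·eps)

Let eps > 0. We want delta > 0 such that 0 < |u − 7| < delta implies |√u − √7| < eps.
Multiplying by the conjugate, |√u − √7| = |u − 7|/(√u + √7).
Restrict delta ≤ 7 so that |u − 7| < 7 forces u > 0, and then √u + √7 > √7.
Hence |√u − √7| < |u − 7|/√7, which is < eps once |u − 7| < √7·eps.
Take delta = min(7, √7·eps). If 0 < |u − 7| < delta then u > 0 and |√u − √7| < |u − 7|/√7 < eps.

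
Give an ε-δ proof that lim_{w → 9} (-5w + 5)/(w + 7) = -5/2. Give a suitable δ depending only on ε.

δ = min(8, (16/5)ε)

Suppose ε > 0. We want δ > 0 with 0 < |w − 9| < δ ⇒ |(-5w + 5)/(w + 7) + 5/2| < ε.
Combining over a common denominator, (-5w + 5)/(w + 7) + 5/2 = [(-5w + 5)·16 − (-40)·(w + 7)] / [16·(w + 7)] = -40(w − 9) / (16(w + 7)).
So |(-5w + 5)/(w + 7) + 5/2| = 40|w − 9| / (16·|w + 7|).
Restrict δ ≤ 8. Then |w − 9| < 8 gives |w + 7| = |(w − 9) + 16| ≥ 16 − 8 = 8.
Hence |(-5w + 5)/(w + 7) + 5/2| < 40|w − 9|/(16·8) = (5/16)|w − 9|, which is < ε once |w − 9| < (16/5)ε.
Take δ = min(8, (16/5)ε). Then 0 < |w − 9| < δ forces both bounds, so |(-5w + 5)/(w + 7) + 5/2| < ε.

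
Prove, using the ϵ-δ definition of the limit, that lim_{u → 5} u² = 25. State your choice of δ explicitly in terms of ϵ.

δ = min(2, ϵ/12)

Suppose ϵ > 0. We seek δ > 0 with 0 < |u − 5| < δ ⇒ |u² − 25| < ϵ.
Factor: u² − 25 = (u − 5)(u + 5), so |u² − 25| = |u − 5|·|u + 5|.
Restrict δ ≤ 2. Then |u − 5| < 2 gives |u| < 7, so by the triangle inequality |u + 5| ≤ 7 + 5 = 12.
Hence |u² − 25| ≤ 12|u − 5|, which is < ϵ once |u − 5| < ϵ/12.
Take δ = min(2, ϵ/12). If 0 < |u − 5| < δ then both bounds hold and |u² − 25| ≤ 12|u − 5| < 12·(ϵ/12) = ϵ.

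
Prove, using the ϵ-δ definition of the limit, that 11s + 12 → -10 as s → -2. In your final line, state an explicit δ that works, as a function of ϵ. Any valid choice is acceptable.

Suppose ϵ > 0. We need δ > 0 so that 0 < |s + 2| < δ implies |(11s + 12) + 10| < ϵ.
|(11s + 12) + 10| = |11s + 22| = 11|s + 2|.
Thus it suffices that |s + 2| < ϵ/11.
Take δ = ϵ/11. If 0 < |s + 2| < δ then |(11s + 12) + 10| = 11|s + 2| < 11·(ϵ/11) = ϵ.

δ = ϵ/11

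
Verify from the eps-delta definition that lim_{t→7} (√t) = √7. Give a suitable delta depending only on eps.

Suppose eps > 0. We want delta > 0 such that 0 < |t − 7| < delta implies |√t − √7| < eps.
Multiplying by the conjugate, |√t − √7| = |t − 7|/(√t + √7).
Restrict delta ≤ 7 so that |t − 7| < 7 forces t > 0, and then √t + √7 > √7.
Hence |√t − √7| < |t − 7|/√7, which is < eps once |t − 7| < √7·eps.
Take delta = min(7, √7·eps). If 0 < |t − 7| < delta then t > 0 and |√t − √7| < |t − 7|/√7 < eps.

delta = min(7, √7·eps)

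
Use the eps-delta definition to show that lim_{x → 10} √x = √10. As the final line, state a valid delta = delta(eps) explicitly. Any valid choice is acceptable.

delta = min(10, √10·eps)

Let eps > 0. We want delta > 0 such that 0 < |x − 10| < delta implies |√x − √10| < eps.
Multiplying by the conjugate, |√x − √10| = |x − 10|/(√x + √10).
Restrict delta ≤ 10 so that |x − 10| < 10 forces x > 0, and then √x + √10 > √10.
Hence |√x − √10| < |x − 10|/√10, which is < eps once |x − 10| < √10·eps.
Take delta = min(10, √10·eps). If 0 < |x − 10| < delta then x > 0 and |√x − √10| < |x − 10|/√10 < eps.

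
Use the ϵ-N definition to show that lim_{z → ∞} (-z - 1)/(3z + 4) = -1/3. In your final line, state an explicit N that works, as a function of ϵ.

Let ϵ > 0 be given. We seek N > 0 such that z > N implies |(-z - 1)/(3z + 4) + 1/3| < ϵ.
(-z - 1)/(3z + 4) + 1/3 = (3(-z - 1) − (-1)(3z + 4)) / (3(3z + 4)) = 1/(3(3z + 4)).
For z > 0 we have 3z + 4 > 3z, so |(-z - 1)/(3z + 4) + 1/3| = 1/(3(3z + 4)) < 1/(3·3z) = (1/9)/z.
Thus |(-z - 1)/(3z + 4) + 1/3| < ϵ whenever z > (1/9)/ϵ.
Take N = (1/9)/ϵ. If z > N then |(-z - 1)/(3z + 4) + 1/3| < (1/9)/z < ϵ.

N = (1/9)/ϵ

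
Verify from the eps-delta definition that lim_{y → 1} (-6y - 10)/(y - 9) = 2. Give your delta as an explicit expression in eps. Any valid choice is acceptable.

Fix eps > 0. We want delta > 0 with 0 < |y − 1| < delta ⇒ |(-6y - 10)/(y - 9) − 2| < eps.
Combining over a common denominator, (-6y - 10)/(y - 9) − 2 = [(-6y - 10)·(-8) − (-16)·(y - 9)] / [(-8)·(y - 9)] = 64(y − 1) / ((-8)(y - 9)).
So |(-6y - 10)/(y - 9) − 2| = 64|y − 1| / (8·|y − 9|).
Require delta ≤ 4, so |y − 9| ≥ |-8| − |y − 1| > 8 − 4 = 4.
Hence |(-6y - 10)/(y - 9) − 2| < 64|y − 1|/(8·4) = 2|y − 1|, which is < eps once |y − 1| < (1/2)eps.
Take delta = min(4, (1/2)eps). Then 0 < |y − 1| < delta forces both bounds, so |(-6y - 10)/(y - 9) − 2| < eps.

delta = min(4, (1/2)eps)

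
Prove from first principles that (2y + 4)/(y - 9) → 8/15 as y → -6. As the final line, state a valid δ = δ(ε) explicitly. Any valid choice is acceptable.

Suppose ε > 0. We want δ > 0 with 0 < |y + 6| < δ ⇒ |(2y + 4)/(y - 9) − (8/15)| < ε.
Combining over a common denominator, (2y + 4)/(y - 9) − (8/15) = [(2y + 4)·(-15) − (-8)·(y - 9)] / [(-15)·(y - 9)] = -22(y + 6) / ((-15)(y - 9)).
So |(2y + 4)/(y - 9) − (8/15)| = 22|y + 6| / (15·|y − 9|).
Require δ ≤ 15/2, so |y − 9| ≥ |-15| − |y + 6| > 15 − 15/2 = 15/2.
Hence |(2y + 4)/(y - 9) − (8/15)| < 22|y + 6|/(15·(15/2)) = (44/225)|y + 6|, which is < ε once |y + 6| < (225/44)ε.
Take δ = min(15/2, (225/44)ε). Then 0 < |y + 6| < δ forces both bounds, so |(2y + 4)/(y - 9) − (8/15)| < ε.

δ = min(15/2, (225/44)ε)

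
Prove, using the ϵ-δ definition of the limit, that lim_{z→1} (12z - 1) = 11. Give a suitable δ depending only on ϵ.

Suppose ϵ > 0. We need δ > 0 so that 0 < |z − 1| < δ implies |(12z - 1) − 11| < ϵ.
Since (12z - 1) − 11 = 12(z − 1), we have |(12z - 1) − 11| = 12|z − 1|.
Thus it suffices that |z − 1| < ϵ/12.
Choosing δ = ϵ/12 gives |(12z - 1) − 11| = 12|z − 1| < ϵ whenever |z − 1| < δ.

δ = ϵ/12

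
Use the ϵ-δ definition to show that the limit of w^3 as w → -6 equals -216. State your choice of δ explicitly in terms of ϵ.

δ = min(1, ϵ/127)

Let ϵ > 0. We seek δ > 0 with 0 < |w + 6| < δ ⇒ |w^3 + 216| < ϵ.
Factor: w^3 + 216 = (w + 6)(w^2 - 6w + 36), so |w^3 + 216| = |w + 6|·|w^2 - 6w + 36|.
Impose δ ≤ 1 so that |w| < 7; then |w^2 - 6w + 36| ≤ 127.
Hence |w^3 + 216| ≤ 127|w + 6|, which is < ϵ once |w + 6| < ϵ/127.
Take δ = min(1, ϵ/127). If 0 < |w + 6| < δ then both bounds hold and |w^3 + 216| ≤ 127|w + 6| < 127·(ϵ/127) = ϵ.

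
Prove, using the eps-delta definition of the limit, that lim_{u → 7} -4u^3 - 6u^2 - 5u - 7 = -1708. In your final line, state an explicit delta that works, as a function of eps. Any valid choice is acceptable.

delta = min(2, eps/873)

Let eps > 0. We want delta > 0 such that 0 < |u − 7| < delta implies |(-4u^3 - 6u^2 - 5u - 7) + 1708| < eps.
(-4u^3 - 6u^2 - 5u - 7) + 1708 = -4u^3 - 6u^2 - 5u + 1701 = (u − 7)(-4u^2 - 34u - 243).
So |(-4u^3 - 6u^2 - 5u - 7) + 1708| = |u − 7|·|-4u^2 - 34u - 243|.
Assume first that |u − 7| < 2, so |u| < 9. Then |-4u^2 - 34u - 243| ≤ 4·9^2 + 34·9 + 243 = 873.
Hence |(-4u^3 - 6u^2 - 5u - 7) + 1708| ≤ 873|u − 7| < eps provided |u − 7| < eps/873.
Choosing delta = min(2, eps/873) ensures both conditions, hence |(-4u^3 - 6u^2 - 5u - 7) + 1708| < eps.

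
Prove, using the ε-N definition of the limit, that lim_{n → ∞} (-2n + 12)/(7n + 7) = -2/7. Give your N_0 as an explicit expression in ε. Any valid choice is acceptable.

N_0 = 2/ε

Let ε > 0 be given. For n ≥ 1, |(-2n + 12)/(7n + 7) + 2/7| = |98|/(7(7n + 7)) = 98/(7(7n + 7)).
Since 7n + 7 ≥ 7n for n ≥ 1, this is ≤ 98/(7·7n) = 2/n.
So |(-2n + 12)/(7n + 7) + 2/7| < ε whenever n > 2/ε.
Take N_0 = 2/ε. If n > N_0 then |(-2n + 12)/(7n + 7) + 2/7| ≤ 2/n < ε.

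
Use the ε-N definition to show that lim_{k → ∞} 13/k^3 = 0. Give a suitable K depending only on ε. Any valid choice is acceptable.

Let ε > 0. For k ≥ 1, |13/k^3 − 0| = 13/k^3.
13/k^3 < ε ⇔ k^3 > 13/ε ⇔ k > (13/ε)^{1/3}.
Take K = (13/ε)^{1/3}. Then k > K implies 13/k^3 < ε.

K = (13/ε)^{1/3}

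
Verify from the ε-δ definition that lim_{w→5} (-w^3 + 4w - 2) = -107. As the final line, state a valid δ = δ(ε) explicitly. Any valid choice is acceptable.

δ = min(1, ε/87)

Let ε > 0. We want δ > 0 such that 0 < |w − 5| < δ implies |(-w^3 + 4w - 2) + 107| < ε.
(-w^3 + 4w - 2) + 107 = -w^3 + 4w + 105 = (w − 5)(-w^2 - 5w - 21).
So |(-w^3 + 4w - 2) + 107| = |w − 5|·|-w^2 - 5w - 21|.
Require δ ≤ 1. Then |w − 5| < 1 gives |w| < 6, and by the triangle inequality |-w^2 - 5w - 21| ≤ 6^2 + 5·6 + 21 = 87.
Hence |(-w^3 + 4w - 2) + 107| ≤ 87|w − 5| < ε provided |w − 5| < ε/87.
Choosing δ = min(1, ε/87) ensures both conditions, hence |(-w^3 + 4w - 2) + 107| < ε.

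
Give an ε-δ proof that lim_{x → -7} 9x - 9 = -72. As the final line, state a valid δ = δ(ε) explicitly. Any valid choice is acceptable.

Let ε > 0 be given. We need δ > 0 so that 0 < |x + 7| < δ implies |(9x - 9) + 72| < ε.
Since (9x - 9) + 72 = 9(x + 7), we have |(9x - 9) + 72| = 9|x + 7|.
Thus it suffices that |x + 7| < ε/9.
Choosing δ = ε/9 gives |(9x - 9) + 72| = 9|x + 7| < ε whenever |x + 7| < δ.

δ = ε/9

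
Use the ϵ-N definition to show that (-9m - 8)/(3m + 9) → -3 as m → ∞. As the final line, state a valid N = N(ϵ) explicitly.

N = (19/3)/ϵ

Let ϵ > 0. For m ≥ 1, |(-9m - 8)/(3m + 9) + 3| = |57|/(3(3m + 9)) = 57/(3(3m + 9)).
Since 3m + 9 ≥ 3m for m ≥ 1, this is ≤ 57/(3·3m) = (19/3)/m.
So |(-9m - 8)/(3m + 9) + 3| < ϵ whenever m > (19/3)/ϵ.
Take N = (19/3)/ϵ. If m > N then |(-9m - 8)/(3m + 9) + 3| ≤ (19/3)/m < ϵ.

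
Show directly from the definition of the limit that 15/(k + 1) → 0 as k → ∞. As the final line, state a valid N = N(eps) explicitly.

Suppose eps > 0. For k ≥ 1, |15/(k + 1) − 0| = 15/(k + 1) ≤ 15/k.
We need 15/k < eps, i.e. k > 15/eps.
Take N = 15/eps. If k > N then |15/(k + 1)| ≤ 15/k < eps.

N = 15/eps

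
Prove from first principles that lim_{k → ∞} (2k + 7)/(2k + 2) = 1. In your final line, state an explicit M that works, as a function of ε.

Let ε > 0. For k ≥ 1, |(2k + 7)/(2k + 2) − 1| = |10|/(2(2k + 2)) = 10/(2(2k + 2)).
Since 2k + 2 ≥ 2k for k ≥ 1, this is ≤ 10/(2·2k) = (5/2)/k.
So |(2k + 7)/(2k + 2) − 1| < ε whenever k > (5/2)/ε.
Take M = (5/2)/ε. If k > M then |(2k + 7)/(2k + 2) − 1| ≤ (5/2)/k < ε.

M = (5/2)/ε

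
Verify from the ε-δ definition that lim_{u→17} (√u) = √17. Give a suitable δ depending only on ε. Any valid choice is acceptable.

δ = min(17, √17·ε)

Let ε > 0. We want δ > 0 such that 0 < |u − 17| < δ implies |√u − √17| < ε.
Multiplying by the conjugate, |√u − √17| = |u − 17|/(√u + √17).
Restrict δ ≤ 17 so that |u − 17| < 17 forces u > 0, and then √u + √17 > √17.
Hence |√u − √17| < |u − 17|/√17, which is < ε once |u − 17| < √17·ε.
Take δ = min(17, √17·ε). If 0 < |u − 17| < δ then u > 0 and |√u − √17| < |u − 17|/√17 < ε.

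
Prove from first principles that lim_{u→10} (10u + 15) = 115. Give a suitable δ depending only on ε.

Suppose ε > 0. We need δ > 0 so that 0 < |u − 10| < δ implies |(10u + 15) − 115| < ε.
Since (10u + 15) − 115 = 10(u − 10), we have |(10u + 15) − 115| = 10|u − 10|.
Thus it suffices that |u − 10| < ε/10.
Choosing δ = ε/10 gives |(10u + 15) − 115| = 10|u − 10| < ε whenever |u − 10| < δ.

δ = ε/10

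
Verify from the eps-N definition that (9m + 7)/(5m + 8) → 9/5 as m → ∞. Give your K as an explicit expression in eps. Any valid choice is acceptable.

Let eps > 0 be given. For m ≥ 1, |(9m + 7)/(5m + 8) − (9/5)| = |-37|/(5(5m + 8)) = 37/(5(5m + 8)).
Since 5m + 8 ≥ 5m for m ≥ 1, this is ≤ 37/(5·5m) = (37/25)/m.
So |(9m + 7)/(5m + 8) − (9/5)| < eps whenever m > (37/25)/eps.
Take K = (37/25)/eps. If m > K then |(9m + 7)/(5m + 8) − (9/5)| ≤ (37/25)/m < eps.

K = (37/25)/eps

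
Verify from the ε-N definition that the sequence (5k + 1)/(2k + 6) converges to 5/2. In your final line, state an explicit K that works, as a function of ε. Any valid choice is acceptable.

K = 7/ε

Let ε > 0 be given. For k ≥ 1, |(5k + 1)/(2k + 6) − (5/2)| = |-28|/(2(2k + 6)) = 28/(2(2k + 6)).
Since 2k + 6 ≥ 2k for k ≥ 1, this is ≤ 28/(2·2k) = 7/k.
So |(5k + 1)/(2k + 6) − (5/2)| < ε whenever k > 7/ε.
Take K = 7/ε. If k > K then |(5k + 1)/(2k + 6) − (5/2)| ≤ 7/k < ε.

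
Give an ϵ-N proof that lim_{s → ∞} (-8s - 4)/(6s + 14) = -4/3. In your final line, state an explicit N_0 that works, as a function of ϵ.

Let ϵ > 0 be given. We seek N_0 > 0 such that s > N_0 implies |(-8s - 4)/(6s + 14) + 4/3| < ϵ.
(-8s - 4)/(6s + 14) + 4/3 = (6(-8s - 4) − (-8)(6s + 14)) / (6(6s + 14)) = 88/(6(6s + 14)).
For s > 0 we have 6s + 14 > 6s, so |(-8s - 4)/(6s + 14) + 4/3| = 88/(6(6s + 14)) < 88/(6·6s) = (22/9)/s.
Thus |(-8s - 4)/(6s + 14) + 4/3| < ϵ whenever s > (22/9)/ϵ.
Take N_0 = (22/9)/ϵ. If s > N_0 then |(-8s - 4)/(6s + 14) + 4/3| < (22/9)/s < ϵ.

N_0 = (22/9)/ϵ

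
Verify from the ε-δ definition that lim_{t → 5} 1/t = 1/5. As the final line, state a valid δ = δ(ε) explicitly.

Suppose ε > 0. We seek δ > 0 such that 0 < |t − 5| < δ implies |1/t − (1/5)| < ε.
|1/t − (1/5)| = |5 − t|/(5·|t|) = |t − 5|/(5|t|).
Require δ ≤ 5/2 so that |t| > 5 − 5/2 = 5/2, hence 5|t| > 25/2.
Then |1/t − (1/5)| < |t − 5|/(25/2), which is < ε when |t − 5| < (25/2)ε.
Take δ = min(5/2, (25/2)ε). Then 0 < |t − 5| < δ gives both |t − 5| < 5/2 and |t − 5| < (25/2)ε, so |1/t − (1/5)| < ε.

δ = min(5/2, (25/2)ε)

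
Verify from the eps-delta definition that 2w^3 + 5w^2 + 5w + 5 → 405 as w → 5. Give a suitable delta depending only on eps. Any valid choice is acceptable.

Let eps > 0. We want delta > 0 such that 0 < |w − 5| < delta implies |(2w^3 + 5w^2 + 5w + 5) − 405| < eps.
(2w^3 + 5w^2 + 5w + 5) − 405 = 2w^3 + 5w^2 + 5w - 400 = (w − 5)(2w^2 + 15w + 80).
So |(2w^3 + 5w^2 + 5w + 5) − 405| = |w − 5|·|2w^2 + 15w + 80|.
Assume first that |w − 5| < 2, so |w| < 7. Then |2w^2 + 15w + 80| ≤ 2·7^2 + 15·7 + 80 = 283.
Hence |(2w^3 + 5w^2 + 5w + 5) − 405| ≤ 283|w − 5| < eps provided |w − 5| < eps/283.
Take delta = min(2, eps/283). Then 0 < |w − 5| < delta gives both |w − 5| < 2 and |w − 5| < eps/283, so |(2w^3 + 5w^2 + 5w + 5) − 405| < eps.

delta = min(2, eps/283)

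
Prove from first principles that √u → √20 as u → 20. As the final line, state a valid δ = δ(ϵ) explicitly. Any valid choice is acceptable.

Suppose ϵ > 0. We want δ > 0 such that 0 < |u − 20| < δ implies |√u − √20| < ϵ.
Multiplying by the conjugate, |√u − √20| = |u − 20|/(√u + √20).
Restrict δ ≤ 20 so that |u − 20| < 20 forces u > 0, and then √u + √20 > √20.
Hence |√u − √20| < |u − 20|/√20, which is < ϵ once |u − 20| < √20·ϵ.
Take δ = min(20, √20·ϵ). If 0 < |u − 20| < δ then u > 0 and |√u − √20| < |u − 20|/√20 < ϵ.

δ = min(20, √20·ϵ)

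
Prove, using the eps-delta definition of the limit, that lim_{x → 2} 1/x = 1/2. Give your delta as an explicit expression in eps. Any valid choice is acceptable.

Let eps > 0 be given. We seek delta > 0 such that 0 < |x − 2| < delta implies |1/x − (1/2)| < eps.
|1/x − (1/2)| = |2 − x|/(2·|x|) = |x − 2|/(2|x|).
Restrict delta ≤ 1. Then |x − 2| < 1 gives |x| > 1, so 2|x| > 2.
Then |1/x − (1/2)| < |x − 2|/2, which is < eps when |x − 2| < 2eps.
Take delta = min(1, 2eps). Then 0 < |x − 2| < delta gives both |x − 2| < 1 and |x − 2| < 2eps, so |1/x − (1/2)| < eps.

delta = min(1, 2eps)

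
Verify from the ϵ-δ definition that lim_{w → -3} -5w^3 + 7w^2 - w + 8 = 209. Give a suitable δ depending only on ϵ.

Let ϵ > 0. We want δ > 0 such that 0 < |w + 3| < δ implies |(-5w^3 + 7w^2 - w + 8) − 209| < ϵ.
(-5w^3 + 7w^2 - w + 8) − 209 = -5w^3 + 7w^2 - w - 201 = (w + 3)(-5w^2 + 22w - 67).
So |(-5w^3 + 7w^2 - w + 8) − 209| = |w + 3|·|-5w^2 + 22w - 67|.
Require δ ≤ 1. Then |w + 3| < 1 gives |w| < 4, and by the triangle inequality |-5w^2 + 22w - 67| ≤ 5·4^2 + 22·4 + 67 = 235.
Hence |(-5w^3 + 7w^2 - w + 8) − 209| ≤ 235|w + 3| < ϵ provided |w + 3| < ϵ/235.
Choosing δ = min(1, ϵ/235) ensures both conditions, hence |(-5w^3 + 7w^2 - w + 8) − 209| < ϵ.

δ = min(1, ϵ/235)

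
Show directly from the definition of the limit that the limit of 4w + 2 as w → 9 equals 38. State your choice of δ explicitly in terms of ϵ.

Suppose ϵ > 0. We need δ > 0 so that 0 < |w − 9| < δ implies |(4w + 2) − 38| < ϵ.
Since (4w + 2) − 38 = 4(w − 9), we have |(4w + 2) − 38| = 4|w − 9|.
Thus it suffices that |w − 9| < ϵ/4.
Choosing δ = ϵ/4 gives |(4w + 2) − 38| = 4|w − 9| < ϵ whenever |w − 9| < δ.

δ = ϵ/4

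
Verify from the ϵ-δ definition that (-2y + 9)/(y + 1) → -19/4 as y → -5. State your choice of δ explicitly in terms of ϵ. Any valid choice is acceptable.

Let ϵ > 0 be given. We want δ > 0 with 0 < |y + 5| < δ ⇒ |(-2y + 9)/(y + 1) + 19/4| < ϵ.
Combining over a common denominator, (-2y + 9)/(y + 1) + 19/4 = [(-2y + 9)·(-4) − 19·(y + 1)] / [(-4)·(y + 1)] = -11(y + 5) / ((-4)(y + 1)).
So |(-2y + 9)/(y + 1) + 19/4| = 11|y + 5| / (4·|y + 1|).
Require δ ≤ 2, so |y + 1| ≥ |-4| − |y + 5| > 4 − 2 = 2.
Hence |(-2y + 9)/(y + 1) + 19/4| < 11|y + 5|/(4·2) = (11/8)|y + 5|, which is < ϵ once |y + 5| < (8/11)ϵ.
Take δ = min(2, (8/11)ϵ). Then 0 < |y + 5| < δ forces both bounds, so |(-2y + 9)/(y + 1) + 19/4| < ϵ.

δ = min(2, (8/11)ϵ)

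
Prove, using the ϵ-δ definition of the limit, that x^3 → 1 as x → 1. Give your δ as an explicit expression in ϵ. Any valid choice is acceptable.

Let ϵ > 0. We seek δ > 0 with 0 < |x − 1| < δ ⇒ |x^3 − 1| < ϵ.
Factor: x^3 − 1 = (x − 1)(x^2 + x + 1), so |x^3 − 1| = |x − 1|·|x^2 + x + 1|.
Restrict δ ≤ 2. Then |x − 1| < 2 gives |x| < 3, so by the triangle inequality |x^2 + x + 1| ≤ 3^2 + 3 + 1 = 13.
Hence |x^3 − 1| ≤ 13|x − 1|, which is < ϵ once |x − 1| < ϵ/13.
Take δ = min(2, ϵ/13). If 0 < |x − 1| < δ then both bounds hold and |x^3 − 1| ≤ 13|x − 1| < 13·(ϵ/13) = ϵ.

δ = min(2, ϵ/13)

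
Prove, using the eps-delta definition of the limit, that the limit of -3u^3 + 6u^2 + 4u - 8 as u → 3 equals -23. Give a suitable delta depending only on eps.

delta = min(1, eps/65)

Fix eps > 0. We want delta > 0 such that 0 < |u − 3| < delta implies |(-3u^3 + 6u^2 + 4u - 8) + 23| < eps.
(-3u^3 + 6u^2 + 4u - 8) + 23 = -3u^3 + 6u^2 + 4u + 15 = (u − 3)(-3u^2 - 3u - 5).
So |(-3u^3 + 6u^2 + 4u - 8) + 23| = |u − 3|·|-3u^2 - 3u - 5|.
Assume first that |u − 3| < 1, so |u| < 4. Then |-3u^2 - 3u - 5| ≤ 3·4^2 + 3·4 + 5 = 65.
Hence |(-3u^3 + 6u^2 + 4u - 8) + 23| ≤ 65|u − 3| < eps provided |u − 3| < eps/65.
Choosing delta = min(1, eps/65) ensures both conditions, hence |(-3u^3 + 6u^2 + 4u - 8) + 23| < eps.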